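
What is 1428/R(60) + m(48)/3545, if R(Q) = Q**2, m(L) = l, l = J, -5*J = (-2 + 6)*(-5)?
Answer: 84611/212700 ≈ 0.39780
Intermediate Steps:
J = 4 (J = -(-2 + 6)*(-5)/5 = -4*(-5)/5 = -1/5*(-20) = 4)
l = 4
m(L) = 4
1428/R(60) + m(48)/3545 = 1428/(60**2) + 4/3545 = 1428/3600 + 4*(1/3545) = 1428*(1/3600) + 4/3545 = 119/300 + 4/3545 = 84611/212700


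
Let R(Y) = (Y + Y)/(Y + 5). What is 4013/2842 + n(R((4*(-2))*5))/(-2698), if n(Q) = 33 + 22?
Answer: 2667691/1916929 ≈ 1.3916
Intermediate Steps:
R(Y) = 2*Y/(5 + Y) (R(Y) = (2*Y)/(5 + Y) = 2*Y/(5 + Y))
n(Q) = 55
4013/2842 + n(R((4*(-2))*5))/(-2698) = 4013/2842 + 55/(-2698) = 4013*(1/2842) + 55*(-1/2698) = 4013/2842 - 55/2698 = 2667691/1916929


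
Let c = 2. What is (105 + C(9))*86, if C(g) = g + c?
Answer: 9976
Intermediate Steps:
C(g) = 2 + g (C(g) = g + 2 = 2 + g)
(105 + C(9))*86 = (105 + (2 + 9))*86 = (105 + 11)*86 = 116*86 = 9976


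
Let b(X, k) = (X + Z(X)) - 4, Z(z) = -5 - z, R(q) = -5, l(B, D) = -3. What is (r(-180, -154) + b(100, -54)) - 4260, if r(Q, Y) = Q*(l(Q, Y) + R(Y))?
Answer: -2829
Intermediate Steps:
b(X, k) = -9 (b(X, k) = (X + (-5 - X)) - 4 = -5 - 4 = -9)
r(Q, Y) = -8*Q (r(Q, Y) = Q*(-3 - 5) = Q*(-8) = -8*Q)
(r(-180, -154) + b(100, -54)) - 4260 = (-8*(-180) - 9) - 4260 = (1440 - 9) - 4260 = 1431 - 4260 = -2829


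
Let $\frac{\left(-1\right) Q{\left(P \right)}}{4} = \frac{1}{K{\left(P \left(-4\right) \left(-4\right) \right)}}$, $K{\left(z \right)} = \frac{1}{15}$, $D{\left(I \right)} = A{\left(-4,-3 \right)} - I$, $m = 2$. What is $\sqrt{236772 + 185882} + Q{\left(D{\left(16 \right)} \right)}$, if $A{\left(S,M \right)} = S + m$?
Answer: $-60 + \sqrt{422654} \approx 590.12$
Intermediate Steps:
$A{\left(S,M \right)} = 2 + S$ ($A{\left(S,M \right)} = S + 2 = 2 + S$)
$D{\left(I \right)} = -2 - I$ ($D{\left(I \right)} = \left(2 - 4\right) - I = -2 - I$)
$K{\left(z \right)} = \frac{1}{15}$
$Q{\left(P \right)} = -60$ ($Q{\left(P \right)} = - 4 \frac{1}{\frac{1}{15}} = \left(-4\right) 15 = -60$)
$\sqrt{236772 + 185882} + Q{\left(D{\left(16 \right)} \right)} = \sqrt{236772 + 185882} - 60 = \sqrt{422654} - 60 = -60 + \sqrt{422654}$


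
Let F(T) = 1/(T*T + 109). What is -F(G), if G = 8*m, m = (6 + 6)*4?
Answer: -1/147565 ≈ -6.7767e-6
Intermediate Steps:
m = 48 (m = 12*4 = 48)
G = 384 (G = 8*48 = 384)
F(T) = 1/(109 + T**2) (F(T) = 1/(T**2 + 109) = 1/(109 + T**2))
-F(G) = -1/(109 + 384**2) = -1/(109 + 147456) = -1/147565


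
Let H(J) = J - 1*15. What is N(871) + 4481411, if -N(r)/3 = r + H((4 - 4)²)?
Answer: 4478843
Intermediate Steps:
H(J) = -15 + J (H(J) = J - 15 = -15 + J)
N(r) = 45 - 3*r (N(r) = -3*(r + (-15 + (4 - 4)²)) = -3*(r + (-15 + 0²)) = -3*(r + (-15 + 0)) = -3*(r - 15) = -3*(-15 + r) = 45 - 3*r)
N(871) + 4481411 = (45 - 3*871) + 4481411 = (45 - 2613) + 4481411 = -2568 + 4481411 = 4478843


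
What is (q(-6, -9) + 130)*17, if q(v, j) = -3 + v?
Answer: 2057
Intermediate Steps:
(q(-6, -9) + 130)*17 = ((-3 - 6) + 130)*17 = (-9 + 130)*17 = 121*17 = 2057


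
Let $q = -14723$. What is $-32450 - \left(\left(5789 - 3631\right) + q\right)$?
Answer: $-19885$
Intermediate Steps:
$-32450 - \left(\left(5789 - 3631\right) + q\right) = -32450 - \left(\left(5789 - 3631\right) - 14723\right) = -32450 - \left(2158 - 14723\right) = -32450 - -12565 = -32450 + 12565 = -19885$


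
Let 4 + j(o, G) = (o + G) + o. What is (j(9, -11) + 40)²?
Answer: 1849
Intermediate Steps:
j(o, G) = -4 + G + 2*o (j(o, G) = -4 + ((o + G) + o) = -4 + ((G + o) + o) = -4 + (G + 2*o) = -4 + G + 2*o)
(j(9, -11) + 40)² = ((-4 - 11 + 2*9) + 40)² = ((-4 - 11 + 18) + 40)² = (3 + 40)² = 43² = 1849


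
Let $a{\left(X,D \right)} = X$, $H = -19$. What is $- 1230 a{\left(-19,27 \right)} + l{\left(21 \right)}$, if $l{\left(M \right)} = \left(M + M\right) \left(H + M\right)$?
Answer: $23454$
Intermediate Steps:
$l{\left(M \right)} = 2 M \left(-19 + M\right)$ ($l{\left(M \right)} = \left(M + M\right) \left(-19 + M\right) = 2 M \left(-19 + M\right)$)
$- 1230 a{\left(-19,27 \right)} + l{\left(21 \right)} = \left(-1230\right) \left(-19\right) + 2 \cdot 21 \left(-19 + 21\right) = 23370 + 2 \cdot 21 \cdot 2 = 23370 + 84 = 23454$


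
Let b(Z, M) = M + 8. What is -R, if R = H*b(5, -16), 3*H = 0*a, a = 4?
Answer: 0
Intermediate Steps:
b(Z, M) = 8 + M
H = 0 (H = (0*4)/3 = (⅓)*0 = 0)
R = 0 (R = 0*(8 - 16) = 0*(-8) = 0)
-R = -1*0 = 0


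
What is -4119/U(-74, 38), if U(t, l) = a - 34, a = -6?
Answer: 4119/40 ≈ 102.97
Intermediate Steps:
U(t, l) = -40 (U(t, l) = -6 - 34 = -40)
-4119/U(-74, 38) = -4119/(-40) = -4119*(-1/40) = 4119/40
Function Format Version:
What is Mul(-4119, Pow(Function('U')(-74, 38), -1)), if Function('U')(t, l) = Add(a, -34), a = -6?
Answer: Rational(4119, 40) ≈ 102.97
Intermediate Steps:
Function('U')(t, l) = -40 (Function('U')(t, l) = Add(-6, -34) = -40)
Mul(-4119, Pow(Function('U')(-74, 38), -1)) = Mul(-4119, Pow(-40, -1)) = Mul(-4119, Rational(-1, 40)) = Rational(4119, 40)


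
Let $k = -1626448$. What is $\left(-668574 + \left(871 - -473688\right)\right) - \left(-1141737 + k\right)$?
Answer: $2574170$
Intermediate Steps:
$\left(-668574 + \left(871 - -473688\right)\right) - \left(-1141737 + k\right) = \left(-668574 + \left(871 - -473688\right)\right) + \left(1141737 - -1626448\right) = \left(-668574 + \left(871 + 473688\right)\right) + \left(1141737 + 1626448\right) = \left(-668574 + 474559\right) + 2768185 = -194015 + 2768185 = 2574170$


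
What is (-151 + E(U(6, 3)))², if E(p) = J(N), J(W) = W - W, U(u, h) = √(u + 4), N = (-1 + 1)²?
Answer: 22801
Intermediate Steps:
N = 0 (N = 0² = 0)
U(u, h) = √(4 + u)
J(W) = 0
E(p) = 0
(-151 + E(U(6, 3)))² = (-151 + 0)² = (-151)² = 22801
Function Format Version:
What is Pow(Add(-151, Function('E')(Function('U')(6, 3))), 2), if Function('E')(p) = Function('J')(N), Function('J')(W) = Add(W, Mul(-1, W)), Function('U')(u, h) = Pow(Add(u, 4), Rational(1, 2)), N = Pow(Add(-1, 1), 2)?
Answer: 22801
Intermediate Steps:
N = 0 (N = Pow(0, 2) = 0)
Function('U')(u, h) = Pow(Add(4, u), Rational(1, 2))
Function('J')(W) = 0
Function('E')(p) = 0
Pow(Add(-151, Function('E')(Function('U')(6, 3))), 2) = Pow(Add(-151, 0), 2) = Pow(-151, 2) = 22801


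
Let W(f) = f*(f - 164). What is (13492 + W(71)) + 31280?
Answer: 38169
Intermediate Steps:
W(f) = f*(-164 + f)
(13492 + W(71)) + 31280 = (13492 + 71*(-164 + 71)) + 31280 = (13492 + 71*(-93)) + 31280 = (13492 - 6603) + 31280 = 6889 + 31280 = 38169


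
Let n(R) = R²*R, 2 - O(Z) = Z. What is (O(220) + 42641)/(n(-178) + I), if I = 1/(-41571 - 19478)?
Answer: -863293909/114767073283 ≈ -0.0075221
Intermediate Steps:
O(Z) = 2 - Z
I = -1/61049 (I = 1/(-61049) = -1/61049 ≈ -1.6380e-5)
n(R) = R³
(O(220) + 42641)/(n(-178) + I) = ((2 - 1*220) + 42641)/((-178)³ - 1/61049) = ((2 - 220) + 42641)/(-5639752 - 1/61049) = (-218 + 42641)/(-344301219849/61049) = 42423*(-61049/344301219849) = -863293909/114767073283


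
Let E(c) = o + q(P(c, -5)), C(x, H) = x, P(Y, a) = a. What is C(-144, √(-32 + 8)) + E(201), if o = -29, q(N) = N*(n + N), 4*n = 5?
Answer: -617/4 ≈ -154.25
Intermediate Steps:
n = 5/4 (n = (¼)*5 = 5/4 ≈ 1.2500)
q(N) = N*(5/4 + N)
E(c) = -41/4 (E(c) = -29 + (¼)*(-5)*(5 + 4*(-5)) = -29 + (¼)*(-5)*(5 - 20) = -29 + (¼)*(-5)*(-15) = -29 + 75/4 = -41/4)
C(-144, √(-32 + 8)) + E(201) = -144 - 41/4 = -617/4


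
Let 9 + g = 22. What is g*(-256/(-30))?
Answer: 1664/15 ≈ 110.93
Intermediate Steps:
g = 13 (g = -9 + 22 = 13)
g*(-256/(-30)) = 13*(-256/(-30)) = 13*(-256*(-1/30)) = 13*(128/15) = 1664/15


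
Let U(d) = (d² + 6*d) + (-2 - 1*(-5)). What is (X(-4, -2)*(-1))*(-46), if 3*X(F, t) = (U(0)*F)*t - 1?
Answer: 1058/3 ≈ 352.67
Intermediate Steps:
U(d) = 3 + d² + 6*d (U(d) = (d² + 6*d) + (-2 + 5) = (d² + 6*d) + 3 = 3 + d² + 6*d)
X(F, t) = -⅓ + F*t (X(F, t) = (((3 + 0² + 6*0)*F)*t - 1)/3 = (((3 + 0 + 0)*F)*t - 1)/3 = ((3*F)*t - 1)/3 = (3*F*t - 1)/3 = (-1 + 3*F*t)/3 = -⅓ + F*t)
(X(-4, -2)*(-1))*(-46) = ((-⅓ - 4*(-2))*(-1))*(-46) = ((-⅓ + 8)*(-1))*(-46) = ((23/3)*(-1))*(-46) = -23/3*(-46) = 1058/3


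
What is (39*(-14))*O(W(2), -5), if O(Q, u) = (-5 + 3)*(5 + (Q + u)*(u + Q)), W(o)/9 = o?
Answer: 190008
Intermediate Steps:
W(o) = 9*o
O(Q, u) = -10 - 2*(Q + u)² (O(Q, u) = -2*(5 + (Q + u)*(Q + u)) = -2*(5 + (Q + u)²) = -10 - 2*(Q + u)²)
(39*(-14))*O(W(2), -5) = (39*(-14))*(-10 - 2*(9*2 - 5)²) = -546*(-10 - 2*(18 - 5)²) = -546*(-10 - 2*13²) = -546*(-10 - 2*169) = -546*(-10 - 338) = -546*(-348) = 190008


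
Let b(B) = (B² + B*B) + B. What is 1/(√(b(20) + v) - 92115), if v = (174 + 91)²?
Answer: -18423/1697020436 - √71045/8485102180 ≈ -1.0887e-5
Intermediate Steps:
v = 70225 (v = 265² = 70225)
b(B) = B + 2*B² (b(B) = (B² + B²) + B = 2*B² + B = B + 2*B²)
1/(√(b(20) + v) - 92115) = 1/(√(20*(1 + 2*20) + 70225) - 92115) = 1/(√(20*(1 + 40) + 70225) - 92115) = 1/(√(20*41 + 70225) - 92115) = 1/(√(820 + 70225) - 92115) = 1/(√71045 - 92115) = 1/(-92115 + √71045)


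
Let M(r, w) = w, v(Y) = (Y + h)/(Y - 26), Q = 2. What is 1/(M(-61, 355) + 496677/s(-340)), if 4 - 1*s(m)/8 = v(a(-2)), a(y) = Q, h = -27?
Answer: 71/1515236 ≈ 4.6857e-5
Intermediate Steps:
a(y) = 2
v(Y) = (-27 + Y)/(-26 + Y) (v(Y) = (Y - 27)/(Y - 26) = (-27 + Y)/(-26 + Y))
s(m) = 71/3 (s(m) = 32 - 8*(-27 + 2)/(-26 + 2) = 32 - 8*(-25)/(-24) = 32 - (-1)*(-25)/3 = 32 - 8*25/24 = 32 - 25/3 = 71/3)
1/(M(-61, 355) + 496677/s(-340)) = 1/(355 + 496677/(71/3)) = 1/(355 + 496677*(3/71)) = 1/(355 + 1490031/71) = 1/(1515236/71) = 71/1515236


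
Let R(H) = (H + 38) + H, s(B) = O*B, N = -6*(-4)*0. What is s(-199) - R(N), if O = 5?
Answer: -1033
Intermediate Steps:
N = 0 (N = 24*0 = 0)
s(B) = 5*B
R(H) = 38 + 2*H (R(H) = (38 + H) + H = 38 + 2*H)
s(-199) - R(N) = 5*(-199) - (38 + 2*0) = -995 - (38 + 0) = -995 - 1*38 = -995 - 38 = -1033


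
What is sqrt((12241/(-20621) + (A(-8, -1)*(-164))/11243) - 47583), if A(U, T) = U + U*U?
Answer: 2*I*sqrt(639423462289514825557)/231841903 ≈ 218.14*I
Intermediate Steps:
A(U, T) = U + U**2
sqrt((12241/(-20621) + (A(-8, -1)*(-164))/11243) - 47583) = sqrt((12241/(-20621) + (-8*(1 - 8)*(-164))/11243) - 47583) = sqrt((12241*(-1/20621) + (-8*(-7)*(-164))*(1/11243)) - 47583) = sqrt((-12241/20621 + (56*(-164))*(1/11243)) - 47583) = sqrt((-12241/20621 - 9184*1/11243) - 47583) = sqrt((-12241/20621 - 9184/11243) - 47583) = sqrt(-327008827/231841903 - 47583) = sqrt(-11032060279276/231841903) = 2*I*sqrt(639423462289514825557)/231841903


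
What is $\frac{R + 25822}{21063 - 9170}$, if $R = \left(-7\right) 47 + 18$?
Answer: $\frac{25511}{11893} \approx 2.145$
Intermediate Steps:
$R = -311$ ($R = -329 + 18 = -311$)
$\frac{R + 25822}{21063 - 9170} = \frac{-311 + 25822}{21063 - 9170} = \frac{25511}{11893}$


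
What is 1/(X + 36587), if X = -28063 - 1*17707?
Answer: -1/9183 ≈ -0.00010890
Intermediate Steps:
X = -45770 (X = -28063 - 17707 = -45770)
1/(X + 36587) = 1/(-45770 + 36587) = 1/(-9183) = -1/9183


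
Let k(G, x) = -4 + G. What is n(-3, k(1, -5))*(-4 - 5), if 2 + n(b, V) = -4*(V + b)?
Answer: -198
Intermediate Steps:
n(b, V) = -2 - 4*V - 4*b (n(b, V) = -2 - 4*(V + b) = -2 + (-4*V - 4*b) = -2 - 4*V - 4*b)
n(-3, k(1, -5))*(-4 - 5) = (-2 - 4*(-4 + 1) - 4*(-3))*(-4 - 5) = (-2 - 4*(-3) + 12)*(-9) = (-2 + 12 + 12)*(-9) = 22*(-9) = -198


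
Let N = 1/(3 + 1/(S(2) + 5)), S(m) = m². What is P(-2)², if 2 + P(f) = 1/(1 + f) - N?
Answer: 8649/784 ≈ 11.032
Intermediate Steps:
N = 9/28 (N = 1/(3 + 1/(2² + 5)) = 1/(3 + 1/(4 + 5)) = 1/(3 + 1/9) = 1/(3 + ⅑) = 1/(28/9) = 9/28 ≈ 0.32143)
P(f) = -65/28 + 1/(1 + f) (P(f) = -2 + (1/(1 + f) - 1*9/28) = -2 + (1/(1 + f) - 9/28) = -2 + (-9/28 + 1/(1 + f)) = -65/28 + 1/(1 + f))
P(-2)² = ((-37 - 65*(-2))/(28*(1 - 2)))² = ((1/28)*(-37 + 130)/(-1))² = ((1/28)*(-1)*93)² = (-93/28)² = 8649/784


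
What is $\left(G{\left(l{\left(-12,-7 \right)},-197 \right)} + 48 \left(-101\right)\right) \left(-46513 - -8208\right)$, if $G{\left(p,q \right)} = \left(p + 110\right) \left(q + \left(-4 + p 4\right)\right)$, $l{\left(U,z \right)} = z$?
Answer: $1089202675$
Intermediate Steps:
$G{\left(p,q \right)} = \left(110 + p\right) \left(-4 + q + 4 p\right)$ ($G{\left(p,q \right)} = \left(110 + p\right) \left(q + \left(-4 + 4 p\right)\right) = \left(110 + p\right) \left(-4 + q + 4 p\right)$)
$\left(G{\left(l{\left(-12,-7 \right)},-197 \right)} + 48 \left(-101\right)\right) \left(-46513 - -8208\right) = \left(\left(-440 + 4 \left(-7\right)^{2} + 110 \left(-197\right) + 436 \left(-7\right) - -1379\right) + 48 \left(-101\right)\right) \left(-46513 - -8208\right) = \left(\left(-440 + 4 \cdot 49 - 21670 - 3052 + 1379\right) - 4848\right) \left(-46513 + 8208\right) = \left(\left(-440 + 196 - 21670 - 3052 + 1379\right) - 4848\right) \left(-38305\right) = \left(-23587 - 4848\right) \left(-38305\right) = \left(-28435\right) \left(-38305\right) = 1089202675$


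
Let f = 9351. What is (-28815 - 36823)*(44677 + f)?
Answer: -3546289864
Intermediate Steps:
(-28815 - 36823)*(44677 + f) = (-28815 - 36823)*(44677 + 9351) = -65638*54028 = -3546289864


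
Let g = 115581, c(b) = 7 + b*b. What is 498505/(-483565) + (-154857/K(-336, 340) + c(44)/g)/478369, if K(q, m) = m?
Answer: -110351919342377413/106945946025847140 ≈ -1.0318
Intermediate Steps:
c(b) = 7 + b**2
498505/(-483565) + (-154857/K(-336, 340) + c(44)/g)/478369 = 498505/(-483565) + (-154857/340 + (7 + 44**2)/115581)/478369 = 498505*(-1/483565) + (-154857*1/340 + (7 + 1936)*(1/115581))*(1/478369) = -99701/96713 + (-154857/340 + 1943*(1/115581))*(1/478369) = -99701/96713 + (-154857/340 + 1943/115581)*(1/478369) = -99701/96713 - 17897866297/39297540*1/478369 = -99701/96713 - 17897866297/18798724912260 = -110351919342377413/106945946025847140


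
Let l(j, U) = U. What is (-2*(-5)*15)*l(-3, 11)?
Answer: 1650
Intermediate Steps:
(-2*(-5)*15)*l(-3, 11) = (-2*(-5)*15)*11 = (10*15)*11 = 150*11 = 1650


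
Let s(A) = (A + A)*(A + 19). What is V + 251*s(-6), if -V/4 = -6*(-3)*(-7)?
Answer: -38652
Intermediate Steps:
V = 504 (V = -4*(-6*(-3))*(-7) = -72*(-7) = -4*(-126) = 504)
s(A) = 2*A*(19 + A) (s(A) = (2*A)*(19 + A) = 2*A*(19 + A))
V + 251*s(-6) = 504 + 251*(2*(-6)*(19 - 6)) = 504 + 251*(2*(-6)*13) = 504 + 251*(-156) = 504 - 39156 = -38652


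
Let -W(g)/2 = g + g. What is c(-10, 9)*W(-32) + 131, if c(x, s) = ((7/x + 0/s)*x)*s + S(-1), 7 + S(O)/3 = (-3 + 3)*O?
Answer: 5507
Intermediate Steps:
W(g) = -4*g (W(g) = -2*(g + g) = -4*g)
S(O) = -21 (S(O) = -21 + 3*((-3 + 3)*O) = -21 + 3*(0*O) = -21 + 3*0 = -21 + 0 = -21)
c(x, s) = -21 + 7*s (c(x, s) = ((7/x + 0/s)*x)*s - 21 = ((7/x + 0)*x)*s - 21 = ((7/x)*x)*s - 21 = 7*s - 21 = -21 + 7*s)
c(-10, 9)*W(-32) + 131 = (-21 + 7*9)*(-4*(-32)) + 131 = (-21 + 63)*128 + 131 = 42*128 + 131 = 5376 + 131 = 5507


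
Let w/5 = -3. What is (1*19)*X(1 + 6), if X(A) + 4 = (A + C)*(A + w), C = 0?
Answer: -1140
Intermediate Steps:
w = -15 (w = 5*(-3) = -15)
X(A) = -4 + A*(-15 + A) (X(A) = -4 + (A + 0)*(A - 15) = -4 + A*(-15 + A))
(1*19)*X(1 + 6) = (1*19)*(-4 + (1 + 6)² - 15*(1 + 6)) = 19*(-4 + 7² - 15*7) = 19*(-4 + 49 - 105) = 19*(-60) = -1140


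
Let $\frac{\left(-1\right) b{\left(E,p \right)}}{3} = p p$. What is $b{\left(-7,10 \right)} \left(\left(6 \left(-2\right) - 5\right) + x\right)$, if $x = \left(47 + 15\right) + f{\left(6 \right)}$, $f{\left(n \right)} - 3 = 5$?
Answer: $-15900$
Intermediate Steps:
$f{\left(n \right)} = 8$ ($f{\left(n \right)} = 3 + 5 = 8$)
$b{\left(E,p \right)} = - 3 p^{2}$ ($b{\left(E,p \right)} = - 3 p p = - 3 p^{2}$)
$x = 70$ ($x = \left(47 + 15\right) + 8 = 62 + 8 = 70$)
$b{\left(-7,10 \right)} \left(\left(6 \left(-2\right) - 5\right) + x\right) = - 3 \cdot 10^{2} \left(\left(6 \left(-2\right) - 5\right) + 70\right) = \left(-3\right) 100 \left(\left(-12 - 5\right) + 70\right) = - 300 \left(-17 + 70\right) = \left(-300\right) 53 = -15900$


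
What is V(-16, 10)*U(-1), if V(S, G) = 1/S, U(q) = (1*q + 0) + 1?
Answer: 0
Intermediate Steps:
U(q) = 1 + q (U(q) = (q + 0) + 1 = q + 1 = 1 + q)
V(-16, 10)*U(-1) = (1 - 1)/(-16) = -1/16*0 = 0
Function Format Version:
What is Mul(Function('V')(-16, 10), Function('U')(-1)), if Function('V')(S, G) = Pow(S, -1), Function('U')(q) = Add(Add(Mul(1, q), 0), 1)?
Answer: 0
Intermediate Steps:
Function('U')(q) = Add(1, q) (Function('U')(q) = Add(Add(q, 0), 1) = Add(q, 1) = Add(1, q))
Mul(Function('V')(-16, 10), Function('U')(-1)) = Mul(Pow(-16, -1), Add(1, -1)) = Mul(Rational(-1, 16), 0) = 0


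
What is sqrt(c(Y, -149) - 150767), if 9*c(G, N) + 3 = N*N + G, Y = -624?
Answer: I*sqrt(1335329)/3 ≈ 385.19*I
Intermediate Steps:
c(G, N) = -1/3 + G/9 + N**2/9 (c(G, N) = -1/3 + (N*N + G)/9 = -1/3 + (N**2 + G)/9 = -1/3 + (G + N**2)/9 = -1/3 + (G/9 + N**2/9) = -1/3 + G/9 + N**2/9)
sqrt(c(Y, -149) - 150767) = sqrt((-1/3 + (1/9)*(-624) + (1/9)*(-149)**2) - 150767) = sqrt((-1/3 - 208/3 + (1/9)*22201) - 150767) = sqrt((-1/3 - 208/3 + 22201/9) - 150767) = sqrt(21574/9 - 150767) = sqrt(-1335329/9) = I*sqrt(1335329)/3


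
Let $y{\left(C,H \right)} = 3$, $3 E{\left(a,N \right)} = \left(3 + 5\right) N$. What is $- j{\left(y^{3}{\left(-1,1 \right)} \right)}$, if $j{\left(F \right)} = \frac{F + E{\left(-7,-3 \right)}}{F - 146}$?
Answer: $\frac{19}{119} \approx 0.15966$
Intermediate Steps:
$E{\left(a,N \right)} = \frac{8 N}{3}$ ($E{\left(a,N \right)} = \frac{\left(3 + 5\right) N}{3} = \frac{8 N}{3}$)
$j{\left(F \right)} = \frac{-8 + F}{-146 + F}$ ($j{\left(F \right)} = \frac{F + \frac{8}{3} \left(-3\right)}{F - 146} = \frac{F - 8}{-146 + F} = \frac{-8 + F}{-146 + F}$)
$- j{\left(y^{3}{\left(-1,1 \right)} \right)} = - \frac{-8 + 3^{3}}{-146 + 3^{3}} = - \frac{-8 + 27}{-146 + 27} = - \frac{19}{-119} = - \frac{\left(-1\right) 19}{119} = \left(-1\right) \left(- \frac{19}{119}\right) = \frac{19}{119}$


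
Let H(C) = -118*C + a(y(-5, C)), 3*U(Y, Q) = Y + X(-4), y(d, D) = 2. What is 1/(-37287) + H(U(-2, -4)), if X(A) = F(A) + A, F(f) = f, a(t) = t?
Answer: 14740793/37287 ≈ 395.33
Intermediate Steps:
X(A) = 2*A (X(A) = A + A = 2*A)
U(Y, Q) = -8/3 + Y/3 (U(Y, Q) = (Y + 2*(-4))/3 = (Y - 8)/3 = (-8 + Y)/3 = -8/3 + Y/3)
H(C) = 2 - 118*C (H(C) = -118*C + 2 = 2 - 118*C)
1/(-37287) + H(U(-2, -4)) = 1/(-37287) + (2 - 118*(-8/3 + (⅓)*(-2))) = -1/37287 + (2 - 118*(-8/3 - ⅔)) = -1/37287 + (2 - 118*(-10/3)) = -1/37287 + (2 + 1180/3) = -1/37287 + 1186/3 = 14740793/37287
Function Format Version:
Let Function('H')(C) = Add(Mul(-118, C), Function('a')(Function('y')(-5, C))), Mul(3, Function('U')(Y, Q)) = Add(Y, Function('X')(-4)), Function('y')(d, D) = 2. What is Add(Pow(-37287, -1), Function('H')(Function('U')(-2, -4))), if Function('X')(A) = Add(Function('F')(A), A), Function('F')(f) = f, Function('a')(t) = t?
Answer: Rational(14740793, 37287) ≈ 395.33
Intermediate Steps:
Function('X')(A) = Mul(2, A) (Function('X')(A) = Add(A, A) = Mul(2, A))
Function('U')(Y, Q) = Add(Rational(-8, 3), Mul(Rational(1, 3), Y)) (Function('U')(Y, Q) = Mul(Rational(1, 3), Add(Y, Mul(2, -4))) = Mul(Rational(1, 3), Add(Y, -8)) = Mul(Rational(1, 3), Add(-8, Y)) = Add(Rational(-8, 3), Mul(Rational(1, 3), Y)))
Function('H')(C) = Add(2, Mul(-118, C)) (Function('H')(C) = Add(Mul(-118, C), 2) = Add(2, Mul(-118, C)))
Add(Pow(-37287, -1), Function('H')(Function('U')(-2, -4))) = Add(Pow(-37287, -1), Add(2, Mul(-118, Add(Rational(-8, 3), Mul(Rational(1, 3), -2))))) = Add(Rational(-1, 37287), Add(2, Mul(-118, Add(Rational(-8, 3), Rational(-2, 3))))) = Add(Rational(-1, 37287), Add(2, Mul(-118, Rational(-10, 3)))) = Add(Rational(-1, 37287), Add(2, Rational(1180, 3))) = Add(Rational(-1, 37287), Rational(1186, 3)) = Rational(14740793, 37287)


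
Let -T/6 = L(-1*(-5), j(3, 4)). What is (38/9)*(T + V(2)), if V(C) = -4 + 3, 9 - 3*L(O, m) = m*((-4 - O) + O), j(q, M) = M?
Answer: -646/3 ≈ -215.33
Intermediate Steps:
L(O, m) = 3 + 4*m/3 (L(O, m) = 3 - m*((-4 - O) + O)/3 = 3 - m*(-4)/3 = 3 - (-4)*m/3 = 3 + 4*m/3)
V(C) = -1
T = -50 (T = -6*(3 + (4/3)*4) = -6*(3 + 16/3) = -6*25/3 = -50)
(38/9)*(T + V(2)) = (38/9)*(-50 - 1) = (38*(⅑))*(-51) = (38/9)*(-51) = -646/3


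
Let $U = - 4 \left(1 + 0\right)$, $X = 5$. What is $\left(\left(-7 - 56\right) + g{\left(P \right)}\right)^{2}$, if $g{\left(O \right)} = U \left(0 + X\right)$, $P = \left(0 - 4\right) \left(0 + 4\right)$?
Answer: $6889$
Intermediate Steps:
$U = -4$ ($U = \left(-4\right) 1 = -4$)
$P = -16$ ($P = \left(-4\right) 4 = -16$)
$g{\left(O \right)} = -20$ ($g{\left(O \right)} = - 4 \left(0 + 5\right) = \left(-4\right) 5 = -20$)
$\left(\left(-7 - 56\right) + g{\left(P \right)}\right)^{2} = \left(\left(-7 - 56\right) - 20\right)^{2} = \left(-63 - 20\right)^{2} = \left(-83\right)^{2} = 6889$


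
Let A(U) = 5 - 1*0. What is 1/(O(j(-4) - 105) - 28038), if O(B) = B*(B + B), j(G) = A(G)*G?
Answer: 1/3212 ≈ 0.00031133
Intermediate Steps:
A(U) = 5 (A(U) = 5 + 0 = 5)
j(G) = 5*G
O(B) = 2*B² (O(B) = B*(2*B) = 2*B²)
1/(O(j(-4) - 105) - 28038) = 1/(2*(5*(-4) - 105)² - 28038) = 1/(2*(-20 - 105)² - 28038) = 1/(2*(-125)² - 28038) = 1/(2*15625 - 28038) = 1/(31250 - 28038) = 1/3212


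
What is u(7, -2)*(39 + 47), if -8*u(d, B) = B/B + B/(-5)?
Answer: -301/20 ≈ -15.050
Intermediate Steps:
u(d, B) = -1/8 + B/40 (u(d, B) = -(B/B + B/(-5))/8 = -(1 + B*(-1/5))/8 = -(1 - B/5)/8 = -1/8 + B/40)
u(7, -2)*(39 + 47) = (-1/8 + (1/40)*(-2))*(39 + 47) = (-1/8 - 1/20)*86 = -7/40*86 = -301/20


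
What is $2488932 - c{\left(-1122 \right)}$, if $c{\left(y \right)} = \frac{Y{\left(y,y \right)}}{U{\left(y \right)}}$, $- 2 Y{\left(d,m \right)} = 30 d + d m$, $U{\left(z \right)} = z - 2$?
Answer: $\frac{699236739}{281} \approx 2.4884 \cdot 10^{6}$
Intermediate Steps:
$U{\left(z \right)} = -2 + z$ ($U{\left(z \right)} = z - 2 = -2 + z$)
$Y{\left(d,m \right)} = - 15 d - \frac{d m}{2}$ ($Y{\left(d,m \right)} = - \frac{30 d + d m}{2} = - 15 d - \frac{d m}{2}$)
$c{\left(y \right)} = - \frac{y \left(30 + y\right)}{2 \left(-2 + y\right)}$ ($c{\left(y \right)} = \frac{\left(- \frac{1}{2}\right) y \left(30 + y\right)}{-2 + y} = - \frac{y \left(30 + y\right)}{2 \left(-2 + y\right)}$)
$2488932 - c{\left(-1122 \right)} = 2488932 - \left(-1\right) \left(-1122\right) \frac{1}{-4 + 2 \left(-1122\right)} \left(30 - 1122\right) = 2488932 - \left(-1\right) \left(-1122\right) \frac{1}{-4 - 2244} \left(-1092\right) = 2488932 - \left(-1\right) \left(-1122\right) \frac{1}{-2248} \left(-1092\right) = 2488932 - \left(-1\right) \left(-1122\right) \left(- \frac{1}{2248}\right) \left(-1092\right) = 2488932 - \frac{153153}{281} = \frac{699236739}{281}$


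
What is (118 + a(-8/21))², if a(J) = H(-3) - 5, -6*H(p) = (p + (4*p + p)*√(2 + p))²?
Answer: 21976 - 4470*I ≈ 21976.0 - 4470.0*I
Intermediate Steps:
H(p) = -(p + 5*p*√(2 + p))²/6 (H(p) = -(p + (4*p + p)*√(2 + p))²/6 = -(p + (5*p)*√(2 + p))²/6 = -(p + 5*p*√(2 + p))²/6)
a(J) = -5 - 3*(1 + 5*I)²/2 (a(J) = -⅙*(-3)²*(1 + 5*√(2 - 3))² - 5 = -⅙*9*(1 + 5*√(-1))² - 5 = -⅙*9*(1 + 5*I)² - 5 = -3*(1 + 5*I)²/2 - 5 = -5 - 3*(1 + 5*I)²/2)
(118 + a(-8/21))² = (118 + (31 - 15*I))² = (149 - 15*I)²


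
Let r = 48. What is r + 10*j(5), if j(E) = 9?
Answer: 138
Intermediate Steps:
r + 10*j(5) = 48 + 10*9 = 48 + 90 = 138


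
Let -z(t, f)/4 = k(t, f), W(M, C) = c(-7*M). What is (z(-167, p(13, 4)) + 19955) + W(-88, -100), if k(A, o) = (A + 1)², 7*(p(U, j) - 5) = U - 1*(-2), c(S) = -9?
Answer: -90278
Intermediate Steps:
W(M, C) = -9
p(U, j) = 37/7 + U/7 (p(U, j) = 5 + (U - 1*(-2))/7 = 5 + (U + 2)/7 = 5 + (2 + U)/7 = 5 + (2/7 + U/7) = 37/7 + U/7)
k(A, o) = (1 + A)²
z(t, f) = -4*(1 + t)²
(z(-167, p(13, 4)) + 19955) + W(-88, -100) = (-4*(1 - 167)² + 19955) - 9 = (-4*(-166)² + 19955) - 9 = (-4*27556 + 19955) - 9 = (-110224 + 19955) - 9 = -90269 - 9 = -90278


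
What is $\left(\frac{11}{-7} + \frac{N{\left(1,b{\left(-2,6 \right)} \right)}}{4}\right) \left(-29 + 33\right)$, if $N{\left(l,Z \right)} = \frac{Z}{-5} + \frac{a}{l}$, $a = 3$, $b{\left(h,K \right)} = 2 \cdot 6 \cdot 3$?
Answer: $- \frac{367}{35} \approx -10.486$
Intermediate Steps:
$b{\left(h,K \right)} = 36$ ($b{\left(h,K \right)} = 12 \cdot 3 = 36$)
$N{\left(l,Z \right)} = \frac{3}{l} - \frac{Z}{5}$ ($N{\left(l,Z \right)} = \frac{Z}{-5} + \frac{3}{l} = Z \left(- \frac{1}{5}\right) + \frac{3}{l} = - \frac{Z}{5} + \frac{3}{l} = \frac{3}{l} - \frac{Z}{5}$)
$\left(\frac{11}{-7} + \frac{N{\left(1,b{\left(-2,6 \right)} \right)}}{4}\right) \left(-29 + 33\right) = \left(\frac{11}{-7} + \frac{\frac{3}{1} - \frac{36}{5}}{4}\right) \left(-29 + 33\right) = \left(11 \left(- \frac{1}{7}\right) + \left(3 \cdot 1 - \frac{36}{5}\right) \frac{1}{4}\right) 4 = \left(- \frac{11}{7} + \left(3 - \frac{36}{5}\right) \frac{1}{4}\right) 4 = \left(- \frac{11}{7} - \frac{21}{20}\right) 4 = \left(- \frac{367}{140}\right) 4 = - \frac{367}{35}$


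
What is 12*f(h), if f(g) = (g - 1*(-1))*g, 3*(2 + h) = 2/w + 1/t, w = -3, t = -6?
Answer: 943/27 ≈ 34.926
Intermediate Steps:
h = -41/18 (h = -2 + (2/(-3) + 1/(-6))/3 = -2 + (2*(-⅓) + 1*(-⅙))/3 = -2 + (-⅔ - ⅙)/3 = -2 + (⅓)*(-⅚) = -2 - 5/18 = -41/18 ≈ -2.2778)
f(g) = g*(1 + g) (f(g) = (g + 1)*g = (1 + g)*g = g*(1 + g))
12*f(h) = 12*(-41*(1 - 41/18)/18) = 12*(-41/18*(-23/18)) = 12*(943/324) = 943/27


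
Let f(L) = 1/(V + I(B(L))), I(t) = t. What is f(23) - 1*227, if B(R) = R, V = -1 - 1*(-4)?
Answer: -5901/26 ≈ -226.96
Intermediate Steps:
V = 3 (V = -1 + 4 = 3)
f(L) = 1/(3 + L)
f(23) - 1*227 = 1/(3 + 23) - 1*227 = 1/26 - 227 = -5901/26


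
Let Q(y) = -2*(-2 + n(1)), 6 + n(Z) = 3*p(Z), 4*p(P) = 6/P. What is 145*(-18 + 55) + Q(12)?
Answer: 5372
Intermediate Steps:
p(P) = 3/(2*P) (p(P) = (6/P)/4 = 3/(2*P))
n(Z) = -6 + 9/(2*Z) (n(Z) = -6 + 3*(3/(2*Z)) = -6 + 9/(2*Z))
Q(y) = 7 (Q(y) = -2*(-2 + (-6 + (9/2)/1)) = -2*(-2 + (-6 + (9/2)*1)) = -2*(-2 + (-6 + 9/2)) = -2*(-2 - 3/2) = -2*(-7/2) = 7)
145*(-18 + 55) + Q(12) = 145*(-18 + 55) + 7 = 145*37 + 7 = 5365 + 7 = 5372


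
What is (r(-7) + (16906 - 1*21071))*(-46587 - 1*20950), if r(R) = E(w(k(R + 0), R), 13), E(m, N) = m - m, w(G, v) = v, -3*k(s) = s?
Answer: 281291605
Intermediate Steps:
k(s) = -s/3
E(m, N) = 0
r(R) = 0
(r(-7) + (16906 - 1*21071))*(-46587 - 1*20950) = (0 + (16906 - 1*21071))*(-46587 - 1*20950) = (0 + (16906 - 21071))*(-46587 - 20950) = (0 - 4165)*(-67537) = -4165*(-67537) = 281291605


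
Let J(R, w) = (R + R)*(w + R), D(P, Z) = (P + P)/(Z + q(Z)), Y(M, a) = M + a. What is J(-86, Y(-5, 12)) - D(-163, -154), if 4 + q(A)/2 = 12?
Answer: 937409/69 ≈ 13586.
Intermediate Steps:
q(A) = 16 (q(A) = -8 + 2*12 = -8 + 24 = 16)
D(P, Z) = 2*P/(16 + Z) (D(P, Z) = (P + P)/(Z + 16) = (2*P)/(16 + Z) = 2*P/(16 + Z))
J(R, w) = 2*R*(R + w) (J(R, w) = (2*R)*(R + w) = 2*R*(R + w))
J(-86, Y(-5, 12)) - D(-163, -154) = 2*(-86)*(-86 + (-5 + 12)) - 2*(-163)/(16 - 154) = 2*(-86)*(-86 + 7) - 2*(-163)/(-138) = 2*(-86)*(-79) - 2*(-163)*(-1)/138 = 13588 - 1*163/69 = 13588 - 163/69 = 937409/69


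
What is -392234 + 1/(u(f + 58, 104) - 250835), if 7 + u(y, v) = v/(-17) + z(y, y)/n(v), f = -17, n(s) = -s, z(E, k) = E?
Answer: -173955845289314/443500169 ≈ -3.9223e+5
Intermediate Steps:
u(y, v) = -7 - v/17 - y/v (u(y, v) = -7 + (v/(-17) + y/((-v))) = -7 + (v*(-1/17) + y*(-1/v)) = -7 + (-v/17 - y/v) = -7 - v/17 - y/v)
-392234 + 1/(u(f + 58, 104) - 250835) = -392234 + 1/((-7 - 1/17*104 - 1*(-17 + 58)/104) - 250835) = -392234 + 1/((-7 - 104/17 - 1*41*1/104) - 250835) = -392234 + 1/((-7 - 104/17 - 41/104) - 250835) = -392234 + 1/(-23889/1768 - 250835) = -392234 + 1/(-443500169/1768) = -392234 - 1768/443500169 = -173955845289314/443500169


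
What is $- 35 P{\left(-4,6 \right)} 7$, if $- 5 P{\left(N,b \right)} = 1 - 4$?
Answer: $-147$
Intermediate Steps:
$P{\left(N,b \right)} = \frac{3}{5}$ ($P{\left(N,b \right)} = - \frac{1 - 4}{5} = \left(- \frac{1}{5}\right) \left(-3\right) = \frac{3}{5}$)
$- 35 P{\left(-4,6 \right)} 7 = \left(-35\right) \frac{3}{5} \cdot 7 = \left(-21\right) 7 = -147$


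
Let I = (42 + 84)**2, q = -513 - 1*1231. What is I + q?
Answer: 14132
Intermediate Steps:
q = -1744 (q = -513 - 1231 = -1744)
I = 15876 (I = 126**2 = 15876)
I + q = 15876 - 1744 = 14132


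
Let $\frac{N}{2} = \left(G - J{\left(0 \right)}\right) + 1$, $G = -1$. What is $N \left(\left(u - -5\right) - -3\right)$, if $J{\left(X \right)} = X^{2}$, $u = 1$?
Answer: $0$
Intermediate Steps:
$N = 0$ ($N = 2 \left(\left(-1 - 0^{2}\right) + 1\right) = 2 \left(\left(-1 - 0\right) + 1\right) = 2 \left(\left(-1 + 0\right) + 1\right) = 2 \left(-1 + 1\right) = 2 \cdot 0 = 0$)
$N \left(\left(u - -5\right) - -3\right) = 0 \left(\left(1 - -5\right) - -3\right) = 0 \left(\left(1 + 5\right) + 3\right) = 0 \left(6 + 3\right) = 0 \cdot 9 = 0$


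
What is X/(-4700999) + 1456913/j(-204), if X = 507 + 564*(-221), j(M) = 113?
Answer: 6848960583568/531212887 ≈ 12893.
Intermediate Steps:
X = -124137 (X = 507 - 124644 = -124137)
X/(-4700999) + 1456913/j(-204) = -124137/(-4700999) + 1456913/113 = -124137*(-1/4700999) + 1456913*(1/113) = 124137/4700999 + 1456913/113 = 6848960583568/531212887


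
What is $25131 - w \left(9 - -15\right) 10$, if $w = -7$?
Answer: $26811$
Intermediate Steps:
$25131 - w \left(9 - -15\right) 10 = 25131 - - 7 \left(9 - -15\right) 10 = 25131 - - 7 \left(9 + 15\right) 10 = 25131 - \left(-7\right) 24 \cdot 10 = 25131 - \left(-168\right) 10 = 25131 - -1680 = 25131 + 1680 = 26811$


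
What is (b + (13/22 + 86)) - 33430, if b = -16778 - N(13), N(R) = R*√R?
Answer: -1102671/22 - 13*√13 ≈ -50168.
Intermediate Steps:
N(R) = R^(3/2)
b = -16778 - 13*√13 (b = -16778 - 13^(3/2) = -16778 - 13*√13 ≈ -16825.)
(b + (13/22 + 86)) - 33430 = ((-16778 - 13*√13) + (13/22 + 86)) - 33430 = ((-16778 - 13*√13) + 1905/22) - 33430 = (-367211/22 - 13*√13) - 33430 = -1102671/22 - 13*√13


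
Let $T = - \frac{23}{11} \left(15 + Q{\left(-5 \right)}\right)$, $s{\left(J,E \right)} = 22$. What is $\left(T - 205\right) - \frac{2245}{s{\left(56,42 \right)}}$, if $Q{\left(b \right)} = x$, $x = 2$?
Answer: $- \frac{7537}{22} \approx -342.59$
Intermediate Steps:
$Q{\left(b \right)} = 2$
$T = - \frac{391}{11}$ ($T = - \frac{23}{11} \left(15 + 2\right) = \left(-23\right) \frac{1}{11} \cdot 17 = \left(- \frac{23}{11}\right) 17 = - \frac{391}{11} \approx -35.545$)
$\left(T - 205\right) - \frac{2245}{s{\left(56,42 \right)}} = \left(- \frac{391}{11} - 205\right) - \frac{2245}{22} = - \frac{2646}{11} - \frac{2245}{22} = - \frac{7537}{22}$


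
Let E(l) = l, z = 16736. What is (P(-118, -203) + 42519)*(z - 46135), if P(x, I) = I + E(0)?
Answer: -1244048084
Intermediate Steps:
P(x, I) = I (P(x, I) = I + 0 = I)
(P(-118, -203) + 42519)*(z - 46135) = (-203 + 42519)*(16736 - 46135) = 42316*(-29399) = -1244048084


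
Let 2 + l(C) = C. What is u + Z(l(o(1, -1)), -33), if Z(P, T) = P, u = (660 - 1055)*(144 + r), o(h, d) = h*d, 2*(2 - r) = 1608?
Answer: 259907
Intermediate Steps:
r = -802 (r = 2 - ½*1608 = 2 - 804 = -802)
o(h, d) = d*h
l(C) = -2 + C
u = 259910 (u = (660 - 1055)*(144 - 802) = -395*(-658) = 259910)
u + Z(l(o(1, -1)), -33) = 259910 + (-2 - 1*1) = 259910 + (-2 - 1) = 259910 - 3 = 259907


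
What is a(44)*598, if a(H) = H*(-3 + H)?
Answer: 1078792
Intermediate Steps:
a(44)*598 = (44*(-3 + 44))*598 = (44*41)*598 = 1804*598 = 1078792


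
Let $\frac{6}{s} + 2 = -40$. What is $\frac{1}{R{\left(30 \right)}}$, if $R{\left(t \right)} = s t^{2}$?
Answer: $- \frac{7}{900} \approx -0.0077778$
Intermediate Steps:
$s = - \frac{1}{7}$ ($s = \frac{6}{-2 - 40} = \frac{6}{-42} = 6 \left(- \frac{1}{42}\right) = - \frac{1}{7} \approx -0.14286$)
$R{\left(t \right)} = - \frac{t^{2}}{7}$
$\frac{1}{R{\left(30 \right)}} = \frac{1}{\left(- \frac{1}{7}\right) 30^{2}} = \frac{1}{\left(- \frac{1}{7}\right) 900} = \frac{1}{- \frac{900}{7}} = - \frac{7}{900}$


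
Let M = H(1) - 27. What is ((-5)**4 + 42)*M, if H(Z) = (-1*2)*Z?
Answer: -19343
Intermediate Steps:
H(Z) = -2*Z
M = -29 (M = -2*1 - 27 = -2 - 27 = -29)
((-5)**4 + 42)*M = ((-5)**4 + 42)*(-29) = (625 + 42)*(-29) = 667*(-29) = -19343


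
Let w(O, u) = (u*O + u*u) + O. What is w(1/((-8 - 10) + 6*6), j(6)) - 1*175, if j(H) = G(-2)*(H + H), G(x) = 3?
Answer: 20215/18 ≈ 1123.1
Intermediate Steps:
j(H) = 6*H (j(H) = 3*(H + H) = 3*(2*H) = 6*H)
w(O, u) = O + u**2 + O*u (w(O, u) = (O*u + u**2) + O = (u**2 + O*u) + O = O + u**2 + O*u)
w(1/((-8 - 10) + 6*6), j(6)) - 1*175 = (1/((-8 - 10) + 6*6) + (6*6)**2 + (6*6)/((-8 - 10) + 6*6)) - 1*175 = (1/(-18 + 36) + 36**2 + 36/(-18 + 36)) - 175 = (1/18 + 1296 + 36/18) - 175 = (1/18 + 1296 + (1/18)*36) - 175 = (1/18 + 1296 + 2) - 175 = 23365/18 - 175 = 20215/18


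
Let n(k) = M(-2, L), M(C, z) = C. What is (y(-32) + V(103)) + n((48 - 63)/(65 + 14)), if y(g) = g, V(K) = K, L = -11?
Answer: 69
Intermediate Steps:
n(k) = -2
(y(-32) + V(103)) + n((48 - 63)/(65 + 14)) = (-32 + 103) - 2 = 71 - 2 = 69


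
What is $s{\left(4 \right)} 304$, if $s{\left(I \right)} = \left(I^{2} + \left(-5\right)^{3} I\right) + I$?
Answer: $-145920$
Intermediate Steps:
$s{\left(I \right)} = I^{2} - 124 I$ ($s{\left(I \right)} = \left(I^{2} - 125 I\right) + I = I^{2} - 124 I$)
$s{\left(4 \right)} 304 = 4 \left(-124 + 4\right) 304 = 4 \left(-120\right) 304 = \left(-480\right) 304 = -145920$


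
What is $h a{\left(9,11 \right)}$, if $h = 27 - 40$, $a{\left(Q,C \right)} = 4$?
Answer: $-52$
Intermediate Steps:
$h = -13$ ($h = 27 - 40 = -13$)
$h a{\left(9,11 \right)} = \left(-13\right) 4 = -52$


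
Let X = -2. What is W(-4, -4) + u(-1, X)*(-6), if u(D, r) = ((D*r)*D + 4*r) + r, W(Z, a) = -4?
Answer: 68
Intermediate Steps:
u(D, r) = 5*r + r*D² (u(D, r) = (r*D² + 4*r) + r = (4*r + r*D²) + r = 5*r + r*D²)
W(-4, -4) + u(-1, X)*(-6) = -4 - 2*(5 + (-1)²)*(-6) = -4 - 2*(5 + 1)*(-6) = -4 - 2*6*(-6) = -4 - 12*(-6) = -4 + 72 = 68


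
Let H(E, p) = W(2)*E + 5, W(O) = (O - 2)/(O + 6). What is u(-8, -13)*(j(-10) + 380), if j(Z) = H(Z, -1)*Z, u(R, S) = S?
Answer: -4290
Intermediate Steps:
W(O) = (-2 + O)/(6 + O)
H(E, p) = 5 (H(E, p) = ((-2 + 2)/(6 + 2))*E + 5 = (0/8)*E + 5 = ((1/8)*0)*E + 5 = 0*E + 5 = 0 + 5 = 5)
j(Z) = 5*Z
u(-8, -13)*(j(-10) + 380) = -13*(5*(-10) + 380) = -13*(-50 + 380) = -13*330 = -4290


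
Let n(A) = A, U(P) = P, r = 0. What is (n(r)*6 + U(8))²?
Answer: 64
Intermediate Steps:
(n(r)*6 + U(8))² = (0*6 + 8)² = (0 + 8)² = 8² = 64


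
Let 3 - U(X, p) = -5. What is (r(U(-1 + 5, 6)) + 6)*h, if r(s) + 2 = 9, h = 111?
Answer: 1443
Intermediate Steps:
U(X, p) = 8 (U(X, p) = 3 - 1*(-5) = 3 + 5 = 8)
r(s) = 7 (r(s) = -2 + 9 = 7)
(r(U(-1 + 5, 6)) + 6)*h = (7 + 6)*111 = 13*111 = 1443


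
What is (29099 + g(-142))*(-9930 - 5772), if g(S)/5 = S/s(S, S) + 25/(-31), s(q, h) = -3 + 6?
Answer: -14047124348/31 ≈ -4.5313e+8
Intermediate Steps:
s(q, h) = 3
g(S) = -125/31 + 5*S/3 (g(S) = 5*(S/3 + 25/(-31)) = 5*(S*(⅓) + 25*(-1/31)) = 5*(S/3 - 25/31) = 5*(-25/31 + S/3) = -125/31 + 5*S/3)
(29099 + g(-142))*(-9930 - 5772) = (29099 + (-125/31 + (5/3)*(-142)))*(-9930 - 5772) = (29099 + (-125/31 - 710/3))*(-15702) = (29099 - 22385/93)*(-15702) = (2683822/93)*(-15702) = -14047124348/31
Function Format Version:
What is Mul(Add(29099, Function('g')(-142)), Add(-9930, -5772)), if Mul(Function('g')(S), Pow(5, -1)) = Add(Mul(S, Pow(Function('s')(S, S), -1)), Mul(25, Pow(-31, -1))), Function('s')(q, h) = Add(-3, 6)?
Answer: Rational(-14047124348, 31) ≈ -4.5313e+8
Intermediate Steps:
Function('s')(q, h) = 3
Function('g')(S) = Add(Rational(-125, 31), Mul(Rational(5, 3), S)) (Function('g')(S) = Mul(5, Add(Mul(S, Pow(3, -1)), Mul(25, Pow(-31, -1)))) = Mul(5, Add(Mul(S, Rational(1, 3)), Mul(25, Rational(-1, 31)))) = Mul(5, Add(Mul(Rational(1, 3), S), Rational(-25, 31))) = Mul(5, Add(Rational(-25, 31), Mul(Rational(1, 3), S))) = Add(Rational(-125, 31), Mul(Rational(5, 3), S)))
Mul(Add(29099, Function('g')(-142)), Add(-9930, -5772)) = Mul(Add(29099, Add(Rational(-125, 31), Mul(Rational(5, 3), -142))), Add(-9930, -5772)) = Mul(Add(29099, Add(Rational(-125, 31), Rational(-710, 3))), -15702) = Mul(Add(29099, Rational(-22385, 93)), -15702) = Mul(Rational(2683822, 93), -15702) = Rational(-14047124348, 31)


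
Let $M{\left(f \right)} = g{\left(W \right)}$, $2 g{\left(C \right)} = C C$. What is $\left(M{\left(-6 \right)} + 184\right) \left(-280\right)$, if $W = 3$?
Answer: $-52780$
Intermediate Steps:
$g{\left(C \right)} = \frac{C^{2}}{2}$ ($g{\left(C \right)} = \frac{C C}{2} = \frac{C^{2}}{2}$)
$M{\left(f \right)} = \frac{9}{2}$ ($M{\left(f \right)} = \frac{3^{2}}{2} = \frac{1}{2} \cdot 9 = \frac{9}{2}$)
$\left(M{\left(-6 \right)} + 184\right) \left(-280\right) = \left(\frac{9}{2} + 184\right) \left(-280\right) = \frac{377}{2} \left(-280\right) = -52780$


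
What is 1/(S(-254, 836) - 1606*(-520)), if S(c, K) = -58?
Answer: 1/835062 ≈ 1.1975e-6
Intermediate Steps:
1/(S(-254, 836) - 1606*(-520)) = 1/(-58 - 1606*(-520)) = 1/(-58 + 835120) = 1/835062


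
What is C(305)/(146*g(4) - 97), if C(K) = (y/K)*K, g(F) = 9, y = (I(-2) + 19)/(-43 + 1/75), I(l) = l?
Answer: -1275/3923608 ≈ -0.00032496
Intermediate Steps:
y = -1275/3224 (y = (-2 + 19)/(-43 + 1/75) = 17/(-43 + 1/75) = 17/(-3224/75) = 17*(-75/3224) = -1275/3224 ≈ -0.39547)
C(K) = -1275/3224 (C(K) = (-1275/(3224*K))*K = -1275/3224)
C(305)/(146*g(4) - 97) = -1275/(3224*(146*9 - 97)) = -1275/(3224*(1314 - 97)) = -1275/3224/1217 = -1275/3224*1/1217 = -1275/3923608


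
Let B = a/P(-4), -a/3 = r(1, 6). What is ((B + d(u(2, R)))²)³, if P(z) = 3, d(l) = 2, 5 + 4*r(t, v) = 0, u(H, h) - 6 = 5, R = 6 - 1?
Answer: 4826809/4096 ≈ 1178.4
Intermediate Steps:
R = 5
u(H, h) = 11 (u(H, h) = 6 + 5 = 11)
r(t, v) = -5/4 (r(t, v) = -5/4 + (¼)*0 = -5/4 + 0 = -5/4)
a = 15/4 (a = -3*(-5/4) = 15/4 ≈ 3.7500)
B = 5/4 (B = (15/4)/3 = (15/4)*(⅓) = 5/4 ≈ 1.2500)
((B + d(u(2, R)))²)³ = ((5/4 + 2)²)³ = ((13/4)²)³ = (169/16)³ = 4826809/4096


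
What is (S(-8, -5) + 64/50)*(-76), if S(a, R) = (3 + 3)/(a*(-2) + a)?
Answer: -3857/25 ≈ -154.28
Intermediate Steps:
S(a, R) = -6/a (S(a, R) = 6/(-2*a + a) = 6/((-a)) = 6*(-1/a) = -6/a)
(S(-8, -5) + 64/50)*(-76) = (-6/(-8) + 64/50)*(-76) = (-6*(-⅛) + 64*(1/50))*(-76) = (¾ + 32/25)*(-76) = (203/100)*(-76) = -3857/25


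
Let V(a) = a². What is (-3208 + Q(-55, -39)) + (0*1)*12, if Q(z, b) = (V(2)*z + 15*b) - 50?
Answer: -4063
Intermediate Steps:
Q(z, b) = -50 + 4*z + 15*b (Q(z, b) = (2²*z + 15*b) - 50 = (4*z + 15*b) - 50 = -50 + 4*z + 15*b)
(-3208 + Q(-55, -39)) + (0*1)*12 = (-3208 + (-50 + 4*(-55) + 15*(-39))) + (0*1)*12 = (-3208 + (-50 - 220 - 585)) + 0*12 = (-3208 - 855) + 0 = -4063 + 0 = -4063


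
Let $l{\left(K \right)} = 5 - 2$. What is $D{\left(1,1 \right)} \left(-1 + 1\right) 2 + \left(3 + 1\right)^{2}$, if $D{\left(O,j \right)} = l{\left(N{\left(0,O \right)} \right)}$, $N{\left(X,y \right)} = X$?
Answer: $16$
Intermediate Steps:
$l{\left(K \right)} = 3$ ($l{\left(K \right)} = 5 - 2 = 3$)
$D{\left(O,j \right)} = 3$
$D{\left(1,1 \right)} \left(-1 + 1\right) 2 + \left(3 + 1\right)^{2} = 3 \left(-1 + 1\right) 2 + \left(3 + 1\right)^{2} = 3 \cdot 0 \cdot 2 + 4^{2} = 3 \cdot 0 + 16 = 0 + 16 = 16$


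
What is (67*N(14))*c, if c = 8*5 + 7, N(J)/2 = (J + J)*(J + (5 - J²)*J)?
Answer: -469075040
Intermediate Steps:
N(J) = 4*J*(J + J*(5 - J²)) (N(J) = 2*((J + J)*(J + (5 - J²)*J)) = 2*((2*J)*(J + J*(5 - J²))) = 2*(2*J*(J + J*(5 - J²))) = 4*J*(J + J*(5 - J²)))
c = 47 (c = 40 + 7 = 47)
(67*N(14))*c = (67*(4*14²*(6 - 1*14²)))*47 = (67*(4*196*(6 - 1*196)))*47 = (67*(4*196*(6 - 196)))*47 = (67*(4*196*(-190)))*47 = (67*(-148960))*47 = -9980320*47 = -469075040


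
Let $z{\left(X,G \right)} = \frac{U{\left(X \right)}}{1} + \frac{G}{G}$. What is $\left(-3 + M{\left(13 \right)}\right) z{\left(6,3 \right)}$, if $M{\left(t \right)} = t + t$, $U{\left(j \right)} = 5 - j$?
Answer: $0$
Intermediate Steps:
$M{\left(t \right)} = 2 t$
$z{\left(X,G \right)} = 6 - X$ ($z{\left(X,G \right)} = \frac{5 - X}{1} + \frac{G}{G} = \left(5 - X\right) 1 + 1 = \left(5 - X\right) + 1 = 6 - X$)
$\left(-3 + M{\left(13 \right)}\right) z{\left(6,3 \right)} = \left(-3 + 2 \cdot 13\right) \left(6 - 6\right) = \left(-3 + 26\right) \left(6 - 6\right) = 23 \cdot 0 = 0$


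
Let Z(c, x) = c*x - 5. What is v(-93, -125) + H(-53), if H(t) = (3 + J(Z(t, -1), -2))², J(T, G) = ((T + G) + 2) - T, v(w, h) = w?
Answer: -84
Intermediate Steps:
Z(c, x) = -5 + c*x
J(T, G) = 2 + G (J(T, G) = ((G + T) + 2) - T = (2 + G + T) - T = 2 + G)
H(t) = 9 (H(t) = (3 + (2 - 2))² = (3 + 0)² = 3² = 9)
v(-93, -125) + H(-53) = -93 + 9 = -84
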